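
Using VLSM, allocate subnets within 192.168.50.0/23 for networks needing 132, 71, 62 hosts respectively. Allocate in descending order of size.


132 hosts -> /24 (254 usable): 192.168.50.0/24
71 hosts -> /25 (126 usable): 192.168.51.0/25
62 hosts -> /26 (62 usable): 192.168.51.128/26
Allocation: 192.168.50.0/24 (132 hosts, 254 usable); 192.168.51.0/25 (71 hosts, 126 usable); 192.168.51.128/26 (62 hosts, 62 usable)


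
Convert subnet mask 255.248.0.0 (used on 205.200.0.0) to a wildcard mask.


Subnet mask: 255.248.0.0
Wildcard = 255.255.255.255 - subnet mask
255 - 255 = 0
255 - 248 = 7
255 - 0 = 255
255 - 0 = 255
Wildcard: 0.7.255.255


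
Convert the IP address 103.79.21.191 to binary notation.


103 = 01100111
79 = 01001111
21 = 00010101
191 = 10111111
Binary: 01100111.01001111.00010101.10111111


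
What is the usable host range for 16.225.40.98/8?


Network: 16.0.0.0
Broadcast: 16.255.255.255
First usable = network + 1
Last usable = broadcast - 1
Range: 16.0.0.1 to 16.255.255.254


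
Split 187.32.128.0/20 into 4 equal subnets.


New prefix = 20 + 2 = 22
Each subnet has 1024 addresses
  187.32.128.0/22
  187.32.132.0/22
  187.32.136.0/22
  187.32.140.0/22
Subnets: 187.32.128.0/22, 187.32.132.0/22, 187.32.136.0/22, 187.32.140.0/22


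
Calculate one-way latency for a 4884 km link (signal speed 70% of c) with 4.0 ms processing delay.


Speed = 0.7 * 3e5 km/s = 210000 km/s
Propagation delay = 4884 / 210000 = 0.0233 s = 23.2571 ms
Processing delay = 4.0 ms
Total one-way latency = 27.2571 ms


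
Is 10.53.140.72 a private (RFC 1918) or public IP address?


RFC 1918 private ranges:
  10.0.0.0/8 (10.0.0.0 - 10.255.255.255)
  172.16.0.0/12 (172.16.0.0 - 172.31.255.255)
  192.168.0.0/16 (192.168.0.0 - 192.168.255.255)
Private (in 10.0.0.0/8)


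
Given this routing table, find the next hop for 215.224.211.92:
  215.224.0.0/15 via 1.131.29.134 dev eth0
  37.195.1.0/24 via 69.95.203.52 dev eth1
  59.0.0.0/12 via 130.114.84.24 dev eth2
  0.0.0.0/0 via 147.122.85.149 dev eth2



Longest prefix match for 215.224.211.92:
  /15 215.224.0.0: MATCH
  /24 37.195.1.0: no
  /12 59.0.0.0: no
  /0 0.0.0.0: MATCH
Selected: next-hop 1.131.29.134 via eth0 (matched /15)


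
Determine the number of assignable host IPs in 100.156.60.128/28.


Host bits = 32 - 28 = 4
Total addresses = 2^4 = 16
Usable = total - 2 (network and broadcast)
Usable hosts: 14


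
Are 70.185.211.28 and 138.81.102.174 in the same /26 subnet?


Mask: 255.255.255.192
70.185.211.28 AND mask = 70.185.211.0
138.81.102.174 AND mask = 138.81.102.128
No, different subnets (70.185.211.0 vs 138.81.102.128)


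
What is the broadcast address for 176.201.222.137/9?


Network: 176.128.0.0/9
Host bits = 23
Set all host bits to 1:
Broadcast: 176.255.255.255


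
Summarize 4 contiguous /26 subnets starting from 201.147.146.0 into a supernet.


Original prefix: /26
Number of subnets: 4 = 2^2
New prefix = 26 - 2 = 24
Supernet: 201.147.146.0/24


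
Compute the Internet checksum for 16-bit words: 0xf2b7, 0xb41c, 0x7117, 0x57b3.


Sum all words (with carry folding):
+ 0xf2b7 = 0xf2b7
+ 0xb41c = 0xa6d4
+ 0x7117 = 0x17ec
+ 0x57b3 = 0x6f9f
One's complement: ~0x6f9f
Checksum = 0x9060


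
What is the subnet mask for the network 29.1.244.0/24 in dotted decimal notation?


/24 means 24 network bits, 8 host bits
Binary: 11111111111111111111111100000000
Mask: 255.255.255.0


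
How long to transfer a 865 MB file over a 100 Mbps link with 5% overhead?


Effective throughput = 100 * (1 - 5/100) = 95 Mbps
File size in Mb = 865 * 8 = 6920 Mb
Time = 6920 / 95
Time = 72.8421 seconds


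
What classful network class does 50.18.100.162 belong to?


First octet: 50
Binary: 00110010
0xxxxxxx -> Class A (1-126)
Class A, default mask 255.0.0.0 (/8)


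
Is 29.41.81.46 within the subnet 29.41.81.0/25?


Subnet network: 29.41.81.0
Test IP AND mask: 29.41.81.0
Yes, 29.41.81.46 is in 29.41.81.0/25


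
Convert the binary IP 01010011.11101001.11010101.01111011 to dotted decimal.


01010011 = 83
11101001 = 233
11010101 = 213
01111011 = 123
IP: 83.233.213.123


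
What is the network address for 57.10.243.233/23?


IP:   00111001.00001010.11110011.11101001
Mask: 11111111.11111111.11111110.00000000
AND operation:
Net:  00111001.00001010.11110010.00000000
Network: 57.10.242.0/23


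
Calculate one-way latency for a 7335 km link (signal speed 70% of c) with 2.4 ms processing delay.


Speed = 0.7 * 3e5 km/s = 210000 km/s
Propagation delay = 7335 / 210000 = 0.0349 s = 34.9286 ms
Processing delay = 2.4 ms
Total one-way latency = 37.3286 ms


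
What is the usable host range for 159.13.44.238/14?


Network: 159.12.0.0
Broadcast: 159.15.255.255
First usable = network + 1
Last usable = broadcast - 1
Range: 159.12.0.1 to 159.15.255.254


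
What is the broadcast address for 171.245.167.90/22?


Network: 171.245.164.0/22
Host bits = 10
Set all host bits to 1:
Broadcast: 171.245.167.255


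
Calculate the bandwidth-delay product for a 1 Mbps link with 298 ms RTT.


BDP = bandwidth * RTT
= 1 Mbps * 298 ms
= 1 * 1e6 * 298 / 1000 bits
= 298000 bits
= 37250 bytes
= 36.377 KB
BDP = 298000 bits (37250 bytes)


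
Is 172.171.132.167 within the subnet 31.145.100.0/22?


Subnet network: 31.145.100.0
Test IP AND mask: 172.171.132.0
No, 172.171.132.167 is not in 31.145.100.0/22


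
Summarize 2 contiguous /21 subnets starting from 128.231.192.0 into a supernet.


Original prefix: /21
Number of subnets: 2 = 2^1
New prefix = 21 - 1 = 20
Supernet: 128.231.192.0/20


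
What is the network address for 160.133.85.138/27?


IP:   10100000.10000101.01010101.10001010
Mask: 11111111.11111111.11111111.11100000
AND operation:
Net:  10100000.10000101.01010101.10000000
Network: 160.133.85.128/27


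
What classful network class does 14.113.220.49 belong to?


First octet: 14
Binary: 00001110
0xxxxxxx -> Class A (1-126)
Class A, default mask 255.0.0.0 (/8)


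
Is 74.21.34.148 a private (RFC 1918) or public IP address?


RFC 1918 private ranges:
  10.0.0.0/8 (10.0.0.0 - 10.255.255.255)
  172.16.0.0/12 (172.16.0.0 - 172.31.255.255)
  192.168.0.0/16 (192.168.0.0 - 192.168.255.255)
Public (not in any RFC 1918 range)


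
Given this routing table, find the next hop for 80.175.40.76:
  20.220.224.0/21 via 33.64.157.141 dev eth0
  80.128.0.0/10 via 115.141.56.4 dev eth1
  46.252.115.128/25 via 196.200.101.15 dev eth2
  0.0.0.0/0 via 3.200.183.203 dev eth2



Longest prefix match for 80.175.40.76:
  /21 20.220.224.0: no
  /10 80.128.0.0: MATCH
  /25 46.252.115.128: no
  /0 0.0.0.0: MATCH
Selected: next-hop 115.141.56.4 via eth1 (matched /10)


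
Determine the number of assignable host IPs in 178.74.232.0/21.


Host bits = 32 - 21 = 11
Total addresses = 2^11 = 2048
Usable = total - 2 (network and broadcast)
Usable hosts: 2046


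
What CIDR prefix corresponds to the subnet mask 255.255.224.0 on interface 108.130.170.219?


Binary: 11111111.11111111.11100000.00000000
Count leading 1s
Prefix: /19


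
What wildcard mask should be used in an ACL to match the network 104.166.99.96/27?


Subnet mask: 255.255.255.224
Wildcard = 255.255.255.255 - subnet mask
255 - 255 = 0
255 - 255 = 0
255 - 255 = 0
255 - 224 = 31
Wildcard: 0.0.0.31


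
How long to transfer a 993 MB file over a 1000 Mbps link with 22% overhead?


Effective throughput = 1000 * (1 - 22/100) = 780 Mbps
File size in Mb = 993 * 8 = 7944 Mb
Time = 7944 / 780
Time = 10.1846 seconds


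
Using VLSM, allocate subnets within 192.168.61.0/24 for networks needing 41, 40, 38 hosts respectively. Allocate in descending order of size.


41 hosts -> /26 (62 usable): 192.168.61.0/26
40 hosts -> /26 (62 usable): 192.168.61.64/26
38 hosts -> /26 (62 usable): 192.168.61.128/26
Allocation: 192.168.61.0/26 (41 hosts, 62 usable); 192.168.61.64/26 (40 hosts, 62 usable); 192.168.61.128/26 (38 hosts, 62 usable)


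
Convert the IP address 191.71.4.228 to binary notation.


191 = 10111111
71 = 01000111
4 = 00000100
228 = 11100100
Binary: 10111111.01000111.00000100.11100100


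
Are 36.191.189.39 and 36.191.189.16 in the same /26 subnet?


Mask: 255.255.255.192
36.191.189.39 AND mask = 36.191.189.0
36.191.189.16 AND mask = 36.191.189.0
Yes, same subnet (36.191.189.0)


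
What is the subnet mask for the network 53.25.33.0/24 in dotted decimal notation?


/24 means 24 network bits, 8 host bits
Binary: 11111111111111111111111100000000
Mask: 255.255.255.0


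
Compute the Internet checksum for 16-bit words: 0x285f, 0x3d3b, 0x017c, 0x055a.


Sum all words (with carry folding):
+ 0x285f = 0x285f
+ 0x3d3b = 0x659a
+ 0x017c = 0x6716
+ 0x055a = 0x6c70
One's complement: ~0x6c70
Checksum = 0x938f


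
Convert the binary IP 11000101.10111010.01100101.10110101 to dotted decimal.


11000101 = 197
10111010 = 186
01100101 = 101
10110101 = 181
IP: 197.186.101.181


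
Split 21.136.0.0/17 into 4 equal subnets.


New prefix = 17 + 2 = 19
Each subnet has 8192 addresses
  21.136.0.0/19
  21.136.32.0/19
  21.136.64.0/19
  21.136.96.0/19
Subnets: 21.136.0.0/19, 21.136.32.0/19, 21.136.64.0/19, 21.136.96.0/19


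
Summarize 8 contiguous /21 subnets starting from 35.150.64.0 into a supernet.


Original prefix: /21
Number of subnets: 8 = 2^3
New prefix = 21 - 3 = 18
Supernet: 35.150.64.0/18


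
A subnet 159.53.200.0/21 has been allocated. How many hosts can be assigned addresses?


Host bits = 32 - 21 = 11
Total addresses = 2^11 = 2048
Usable = total - 2 (network and broadcast)
Usable hosts: 2046


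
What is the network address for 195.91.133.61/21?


IP:   11000011.01011011.10000101.00111101
Mask: 11111111.11111111.11111000.00000000
AND operation:
Net:  11000011.01011011.10000000.00000000
Network: 195.91.128.0/21


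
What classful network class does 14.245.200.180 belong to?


First octet: 14
Binary: 00001110
0xxxxxxx -> Class A (1-126)
Class A, default mask 255.0.0.0 (/8)


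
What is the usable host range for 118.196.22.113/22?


Network: 118.196.20.0
Broadcast: 118.196.23.255
First usable = network + 1
Last usable = broadcast - 1
Range: 118.196.20.1 to 118.196.23.254


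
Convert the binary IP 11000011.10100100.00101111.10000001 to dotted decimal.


11000011 = 195
10100100 = 164
00101111 = 47
10000001 = 129
IP: 195.164.47.129


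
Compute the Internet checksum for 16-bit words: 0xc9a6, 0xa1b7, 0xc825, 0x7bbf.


Sum all words (with carry folding):
+ 0xc9a6 = 0xc9a6
+ 0xa1b7 = 0x6b5e
+ 0xc825 = 0x3384
+ 0x7bbf = 0xaf43
One's complement: ~0xaf43
Checksum = 0x50bc


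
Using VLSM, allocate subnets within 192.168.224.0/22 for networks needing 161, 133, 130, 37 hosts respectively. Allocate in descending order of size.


161 hosts -> /24 (254 usable): 192.168.224.0/24
133 hosts -> /24 (254 usable): 192.168.225.0/24
130 hosts -> /24 (254 usable): 192.168.226.0/24
37 hosts -> /26 (62 usable): 192.168.227.0/26
Allocation: 192.168.224.0/24 (161 hosts, 254 usable); 192.168.225.0/24 (133 hosts, 254 usable); 192.168.226.0/24 (130 hosts, 254 usable); 192.168.227.0/26 (37 hosts, 62 usable)


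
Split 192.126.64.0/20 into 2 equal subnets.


New prefix = 20 + 1 = 21
Each subnet has 2048 addresses
  192.126.64.0/21
  192.126.72.0/21
Subnets: 192.126.64.0/21, 192.126.72.0/21


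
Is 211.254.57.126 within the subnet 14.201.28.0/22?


Subnet network: 14.201.28.0
Test IP AND mask: 211.254.56.0
No, 211.254.57.126 is not in 14.201.28.0/22


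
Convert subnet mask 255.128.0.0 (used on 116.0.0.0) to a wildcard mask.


Subnet mask: 255.128.0.0
Wildcard = 255.255.255.255 - subnet mask
255 - 255 = 0
255 - 128 = 127
255 - 0 = 255
255 - 0 = 255
Wildcard: 0.127.255.255


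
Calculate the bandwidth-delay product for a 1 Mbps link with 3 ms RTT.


BDP = bandwidth * RTT
= 1 Mbps * 3 ms
= 1 * 1e6 * 3 / 1000 bits
= 3000 bits
= 375 bytes
BDP = 3000 bits (375 bytes)


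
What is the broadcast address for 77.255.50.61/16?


Network: 77.255.0.0/16
Host bits = 16
Set all host bits to 1:
Broadcast: 77.255.255.255


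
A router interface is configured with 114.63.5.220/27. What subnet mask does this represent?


/27 means 27 network bits, 5 host bits
Binary: 11111111111111111111111111100000
Mask: 255.255.255.224


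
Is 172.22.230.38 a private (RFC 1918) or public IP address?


RFC 1918 private ranges:
  10.0.0.0/8 (10.0.0.0 - 10.255.255.255)
  172.16.0.0/12 (172.16.0.0 - 172.31.255.255)
  192.168.0.0/16 (192.168.0.0 - 192.168.255.255)
Private (in 172.16.0.0/12)


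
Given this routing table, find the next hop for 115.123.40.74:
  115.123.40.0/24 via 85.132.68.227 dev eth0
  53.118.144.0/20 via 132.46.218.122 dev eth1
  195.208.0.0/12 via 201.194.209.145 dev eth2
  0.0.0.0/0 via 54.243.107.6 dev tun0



Longest prefix match for 115.123.40.74:
  /24 115.123.40.0: MATCH
  /20 53.118.144.0: no
  /12 195.208.0.0: no
  /0 0.0.0.0: MATCH
Selected: next-hop 85.132.68.227 via eth0 (matched /24)


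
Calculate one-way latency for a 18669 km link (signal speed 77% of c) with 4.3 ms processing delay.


Speed = 0.77 * 3e5 km/s = 231000 km/s
Propagation delay = 18669 / 231000 = 0.0808 s = 80.8182 ms
Processing delay = 4.3 ms
Total one-way latency = 85.1182 ms


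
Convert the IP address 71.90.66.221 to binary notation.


71 = 01000111
90 = 01011010
66 = 01000010
221 = 11011101
Binary: 01000111.01011010.01000010.11011101


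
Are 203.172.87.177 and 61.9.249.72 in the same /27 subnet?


Mask: 255.255.255.224
203.172.87.177 AND mask = 203.172.87.160
61.9.249.72 AND mask = 61.9.249.64
No, different subnets (203.172.87.160 vs 61.9.249.64)


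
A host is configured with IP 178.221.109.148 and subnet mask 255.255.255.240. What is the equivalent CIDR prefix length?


Binary: 11111111.11111111.11111111.11110000
Count leading 1s
Prefix: /28


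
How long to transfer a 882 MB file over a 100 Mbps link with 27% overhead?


Effective throughput = 100 * (1 - 27/100) = 73 Mbps
File size in Mb = 882 * 8 = 7056 Mb
Time = 7056 / 73
Time = 96.6575 seconds


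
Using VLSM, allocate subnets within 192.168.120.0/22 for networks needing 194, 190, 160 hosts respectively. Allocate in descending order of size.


194 hosts -> /24 (254 usable): 192.168.120.0/24
190 hosts -> /24 (254 usable): 192.168.121.0/24
160 hosts -> /24 (254 usable): 192.168.122.0/24
Allocation: 192.168.120.0/24 (194 hosts, 254 usable); 192.168.121.0/24 (190 hosts, 254 usable); 192.168.122.0/24 (160 hosts, 254 usable)


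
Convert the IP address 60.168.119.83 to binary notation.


60 = 00111100
168 = 10101000
119 = 01110111
83 = 01010011
Binary: 00111100.10101000.01110111.01010011


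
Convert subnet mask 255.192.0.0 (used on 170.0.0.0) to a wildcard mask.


Subnet mask: 255.192.0.0
Wildcard = 255.255.255.255 - subnet mask
255 - 255 = 0
255 - 192 = 63
255 - 0 = 255
255 - 0 = 255
Wildcard: 0.63.255.255


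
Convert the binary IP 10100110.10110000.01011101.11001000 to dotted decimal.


10100110 = 166
10110000 = 176
01011101 = 93
11001000 = 200
IP: 166.176.93.200


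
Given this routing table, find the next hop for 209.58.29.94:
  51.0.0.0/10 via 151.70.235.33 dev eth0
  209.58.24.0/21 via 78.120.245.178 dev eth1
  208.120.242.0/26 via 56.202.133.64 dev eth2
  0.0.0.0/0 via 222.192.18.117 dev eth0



Longest prefix match for 209.58.29.94:
  /10 51.0.0.0: no
  /21 209.58.24.0: MATCH
  /26 208.120.242.0: no
  /0 0.0.0.0: MATCH
Selected: next-hop 78.120.245.178 via eth1 (matched /21)


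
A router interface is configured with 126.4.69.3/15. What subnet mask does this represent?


/15 means 15 network bits, 17 host bits
Binary: 11111111111111100000000000000000
Mask: 255.254.0.0


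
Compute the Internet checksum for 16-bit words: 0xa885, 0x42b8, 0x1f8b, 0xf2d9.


Sum all words (with carry folding):
+ 0xa885 = 0xa885
+ 0x42b8 = 0xeb3d
+ 0x1f8b = 0x0ac9
+ 0xf2d9 = 0xfda2
One's complement: ~0xfda2
Checksum = 0x025d


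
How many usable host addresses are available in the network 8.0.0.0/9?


Host bits = 32 - 9 = 23
Total addresses = 2^23 = 8388608
Usable = total - 2 (network and broadcast)
Usable hosts: 8388606


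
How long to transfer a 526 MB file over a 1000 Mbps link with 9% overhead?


Effective throughput = 1000 * (1 - 9/100) = 910 Mbps
File size in Mb = 526 * 8 = 4208 Mb
Time = 4208 / 910
Time = 4.6242 seconds


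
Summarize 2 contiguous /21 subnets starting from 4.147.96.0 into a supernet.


Original prefix: /21
Number of subnets: 2 = 2^1
New prefix = 21 - 1 = 20
Supernet: 4.147.96.0/20


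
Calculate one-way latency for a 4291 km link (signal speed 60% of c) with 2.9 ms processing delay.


Speed = 0.6 * 3e5 km/s = 180000 km/s
Propagation delay = 4291 / 180000 = 0.0238 s = 23.8389 ms
Processing delay = 2.9 ms
Total one-way latency = 26.7389 ms


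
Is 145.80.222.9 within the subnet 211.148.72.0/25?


Subnet network: 211.148.72.0
Test IP AND mask: 145.80.222.0
No, 145.80.222.9 is not in 211.148.72.0/25


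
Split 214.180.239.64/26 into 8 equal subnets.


New prefix = 26 + 3 = 29
Each subnet has 8 addresses
  214.180.239.64/29
  214.180.239.72/29
  214.180.239.80/29
  214.180.239.88/29
  214.180.239.96/29
  214.180.239.104/29
  214.180.239.112/29
  214.180.239.120/29
Subnets: 214.180.239.64/29, 214.180.239.72/29, 214.180.239.80/29, 214.180.239.88/29, 214.180.239.96/29, 214.180.239.104/29, 214.180.239.112/29, 214.180.239.120/29


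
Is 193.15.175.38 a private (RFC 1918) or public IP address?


RFC 1918 private ranges:
  10.0.0.0/8 (10.0.0.0 - 10.255.255.255)
  172.16.0.0/12 (172.16.0.0 - 172.31.255.255)
  192.168.0.0/16 (192.168.0.0 - 192.168.255.255)
Public (not in any RFC 1918 range)


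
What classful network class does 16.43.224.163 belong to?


First octet: 16
Binary: 00010000
0xxxxxxx -> Class A (1-126)
Class A, default mask 255.0.0.0 (/8)


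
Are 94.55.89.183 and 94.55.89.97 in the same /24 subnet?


Mask: 255.255.255.0
94.55.89.183 AND mask = 94.55.89.0
94.55.89.97 AND mask = 94.55.89.0
Yes, same subnet (94.55.89.0)


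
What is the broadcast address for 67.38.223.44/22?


Network: 67.38.220.0/22
Host bits = 10
Set all host bits to 1:
Broadcast: 67.38.223.255


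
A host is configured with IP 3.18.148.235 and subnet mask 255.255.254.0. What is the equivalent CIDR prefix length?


Binary: 11111111.11111111.11111110.00000000
Count leading 1s
Prefix: /23


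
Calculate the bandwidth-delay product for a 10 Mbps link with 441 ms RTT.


BDP = bandwidth * RTT
= 10 Mbps * 441 ms
= 10 * 1e6 * 441 / 1000 bits
= 4410000 bits
= 551250 bytes
= 538.3301 KB
BDP = 4410000 bits (551250 bytes)


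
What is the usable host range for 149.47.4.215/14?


Network: 149.44.0.0
Broadcast: 149.47.255.255
First usable = network + 1
Last usable = broadcast - 1
Range: 149.44.0.1 to 149.47.255.254


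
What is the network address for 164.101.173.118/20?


IP:   10100100.01100101.10101101.01110110
Mask: 11111111.11111111.11110000.00000000
AND operation:
Net:  10100100.01100101.10100000.00000000
Network: 164.101.160.0/20


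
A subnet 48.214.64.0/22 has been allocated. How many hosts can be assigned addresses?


Host bits = 32 - 22 = 10
Total addresses = 2^10 = 1024
Usable = total - 2 (network and broadcast)
Usable hosts: 1022


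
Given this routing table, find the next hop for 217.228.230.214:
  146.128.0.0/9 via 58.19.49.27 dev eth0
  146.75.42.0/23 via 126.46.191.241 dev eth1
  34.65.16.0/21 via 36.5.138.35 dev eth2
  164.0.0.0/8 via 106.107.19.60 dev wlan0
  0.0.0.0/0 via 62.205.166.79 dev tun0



Longest prefix match for 217.228.230.214:
  /9 146.128.0.0: no
  /23 146.75.42.0: no
  /21 34.65.16.0: no
  /8 164.0.0.0: no
  /0 0.0.0.0: MATCH
Selected: next-hop 62.205.166.79 via tun0 (matched /0)


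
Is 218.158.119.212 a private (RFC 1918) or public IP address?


RFC 1918 private ranges:
  10.0.0.0/8 (10.0.0.0 - 10.255.255.255)
  172.16.0.0/12 (172.16.0.0 - 172.31.255.255)
  192.168.0.0/16 (192.168.0.0 - 192.168.255.255)
Public (not in any RFC 1918 range)


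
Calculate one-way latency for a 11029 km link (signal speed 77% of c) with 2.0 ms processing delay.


Speed = 0.77 * 3e5 km/s = 231000 km/s
Propagation delay = 11029 / 231000 = 0.0477 s = 47.7446 ms
Processing delay = 2.0 ms
Total one-way latency = 49.7446 ms


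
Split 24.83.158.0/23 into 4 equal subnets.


New prefix = 23 + 2 = 25
Each subnet has 128 addresses
  24.83.158.0/25
  24.83.158.128/25
  24.83.159.0/25
  24.83.159.128/25
Subnets: 24.83.158.0/25, 24.83.158.128/25, 24.83.159.0/25, 24.83.159.128/25


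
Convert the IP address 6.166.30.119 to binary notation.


6 = 00000110
166 = 10100110
30 = 00011110
119 = 01110111
Binary: 00000110.10100110.00011110.01110111


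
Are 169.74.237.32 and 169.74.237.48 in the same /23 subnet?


Mask: 255.255.254.0
169.74.237.32 AND mask = 169.74.236.0
169.74.237.48 AND mask = 169.74.236.0
Yes, same subnet (169.74.236.0)


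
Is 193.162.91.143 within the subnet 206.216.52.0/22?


Subnet network: 206.216.52.0
Test IP AND mask: 193.162.88.0
No, 193.162.91.143 is not in 206.216.52.0/22


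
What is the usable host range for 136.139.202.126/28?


Network: 136.139.202.112
Broadcast: 136.139.202.127
First usable = network + 1
Last usable = broadcast - 1
Range: 136.139.202.113 to 136.139.202.126


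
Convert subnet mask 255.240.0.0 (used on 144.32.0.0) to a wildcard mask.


Subnet mask: 255.240.0.0
Wildcard = 255.255.255.255 - subnet mask
255 - 255 = 0
255 - 240 = 15
255 - 0 = 255
255 - 0 = 255
Wildcard: 0.15.255.255


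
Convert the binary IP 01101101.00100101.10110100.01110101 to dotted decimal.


01101101 = 109
00100101 = 37
10110100 = 180
01110101 = 117
IP: 109.37.180.117


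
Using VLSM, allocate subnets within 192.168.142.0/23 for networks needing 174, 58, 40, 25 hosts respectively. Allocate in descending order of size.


174 hosts -> /24 (254 usable): 192.168.142.0/24
58 hosts -> /26 (62 usable): 192.168.143.0/26
40 hosts -> /26 (62 usable): 192.168.143.64/26
25 hosts -> /27 (30 usable): 192.168.143.128/27
Allocation: 192.168.142.0/24 (174 hosts, 254 usable); 192.168.143.0/26 (58 hosts, 62 usable); 192.168.143.64/26 (40 hosts, 62 usable); 192.168.143.128/27 (25 hosts, 30 usable)


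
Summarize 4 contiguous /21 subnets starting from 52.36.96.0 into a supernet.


Original prefix: /21
Number of subnets: 4 = 2^2
New prefix = 21 - 2 = 19
Supernet: 52.36.96.0/19


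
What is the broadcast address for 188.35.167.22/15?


Network: 188.34.0.0/15
Host bits = 17
Set all host bits to 1:
Broadcast: 188.35.255.255


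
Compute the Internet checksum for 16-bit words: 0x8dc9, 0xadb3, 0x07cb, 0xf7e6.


Sum all words (with carry folding):
+ 0x8dc9 = 0x8dc9
+ 0xadb3 = 0x3b7d
+ 0x07cb = 0x4348
+ 0xf7e6 = 0x3b2f
One's complement: ~0x3b2f
Checksum = 0xc4d0


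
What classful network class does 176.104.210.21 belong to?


First octet: 176
Binary: 10110000
10xxxxxx -> Class B (128-191)
Class B, default mask 255.255.0.0 (/16)


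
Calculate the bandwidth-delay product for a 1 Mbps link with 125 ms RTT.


BDP = bandwidth * RTT
= 1 Mbps * 125 ms
= 1 * 1e6 * 125 / 1000 bits
= 125000 bits
= 15625 bytes
= 15.2588 KB
BDP = 125000 bits (15625 bytes)


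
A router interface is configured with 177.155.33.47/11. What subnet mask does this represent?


/11 means 11 network bits, 21 host bits
Binary: 11111111111000000000000000000000
Mask: 255.224.0.0


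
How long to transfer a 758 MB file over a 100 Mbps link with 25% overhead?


Effective throughput = 100 * (1 - 25/100) = 75 Mbps
File size in Mb = 758 * 8 = 6064 Mb
Time = 6064 / 75
Time = 80.8533 seconds


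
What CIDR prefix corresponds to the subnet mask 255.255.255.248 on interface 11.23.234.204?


Binary: 11111111.11111111.11111111.11111000
Count leading 1s
Prefix: /29


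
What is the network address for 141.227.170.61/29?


IP:   10001101.11100011.10101010.00111101
Mask: 11111111.11111111.11111111.11111000
AND operation:
Net:  10001101.11100011.10101010.00111000
Network: 141.227.170.56/29


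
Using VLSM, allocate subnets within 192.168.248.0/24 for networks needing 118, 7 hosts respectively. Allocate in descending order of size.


118 hosts -> /25 (126 usable): 192.168.248.0/25
7 hosts -> /28 (14 usable): 192.168.248.128/28
Allocation: 192.168.248.0/25 (118 hosts, 126 usable); 192.168.248.128/28 (7 hosts, 14 usable)


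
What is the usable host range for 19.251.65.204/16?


Network: 19.251.0.0
Broadcast: 19.251.255.255
First usable = network + 1
Last usable = broadcast - 1
Range: 19.251.0.1 to 19.251.255.254


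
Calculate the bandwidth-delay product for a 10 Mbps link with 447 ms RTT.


BDP = bandwidth * RTT
= 10 Mbps * 447 ms
= 10 * 1e6 * 447 / 1000 bits
= 4470000 bits
= 558750 bytes
= 545.6543 KB
BDP = 4470000 bits (558750 bytes)


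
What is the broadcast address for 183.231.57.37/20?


Network: 183.231.48.0/20
Host bits = 12
Set all host bits to 1:
Broadcast: 183.231.63.255


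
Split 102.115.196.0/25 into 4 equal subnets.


New prefix = 25 + 2 = 27
Each subnet has 32 addresses
  102.115.196.0/27
  102.115.196.32/27
  102.115.196.64/27
  102.115.196.96/27
Subnets: 102.115.196.0/27, 102.115.196.32/27, 102.115.196.64/27, 102.115.196.96/27


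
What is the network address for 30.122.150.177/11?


IP:   00011110.01111010.10010110.10110001
Mask: 11111111.11100000.00000000.00000000
AND operation:
Net:  00011110.01100000.00000000.00000000
Network: 30.96.0.0/11


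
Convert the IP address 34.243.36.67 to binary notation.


34 = 00100010
243 = 11110011
36 = 00100100
67 = 01000011
Binary: 00100010.11110011.00100100.01000011


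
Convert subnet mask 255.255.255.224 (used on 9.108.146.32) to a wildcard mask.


Subnet mask: 255.255.255.224
Wildcard = 255.255.255.255 - subnet mask
255 - 255 = 0
255 - 255 = 0
255 - 255 = 0
255 - 224 = 31
Wildcard: 0.0.0.31


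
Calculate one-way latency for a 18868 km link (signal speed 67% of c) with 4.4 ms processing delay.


Speed = 0.67 * 3e5 km/s = 201000 km/s
Propagation delay = 18868 / 201000 = 0.0939 s = 93.8706 ms
Processing delay = 4.4 ms
Total one-way latency = 98.2706 ms


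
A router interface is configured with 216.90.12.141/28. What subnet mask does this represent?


/28 means 28 network bits, 4 host bits
Binary: 11111111111111111111111111110000
Mask: 255.255.255.240


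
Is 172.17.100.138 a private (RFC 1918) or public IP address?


RFC 1918 private ranges:
  10.0.0.0/8 (10.0.0.0 - 10.255.255.255)
  172.16.0.0/12 (172.16.0.0 - 172.31.255.255)
  192.168.0.0/16 (192.168.0.0 - 192.168.255.255)
Private (in 172.16.0.0/12)


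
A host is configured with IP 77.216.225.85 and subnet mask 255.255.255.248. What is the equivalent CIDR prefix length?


Binary: 11111111.11111111.11111111.11111000
Count leading 1s
Prefix: /29


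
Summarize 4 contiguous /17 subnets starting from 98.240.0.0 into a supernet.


Original prefix: /17
Number of subnets: 4 = 2^2
New prefix = 17 - 2 = 15
Supernet: 98.240.0.0/15


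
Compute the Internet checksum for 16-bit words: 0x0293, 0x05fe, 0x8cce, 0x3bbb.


Sum all words (with carry folding):
+ 0x0293 = 0x0293
+ 0x05fe = 0x0891
+ 0x8cce = 0x955f
+ 0x3bbb = 0xd11a
One's complement: ~0xd11a
Checksum = 0x2ee5


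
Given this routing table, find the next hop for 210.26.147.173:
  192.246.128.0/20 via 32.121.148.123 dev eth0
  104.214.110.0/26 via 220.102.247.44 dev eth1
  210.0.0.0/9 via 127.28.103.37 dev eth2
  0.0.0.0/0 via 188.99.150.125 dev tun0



Longest prefix match for 210.26.147.173:
  /20 192.246.128.0: no
  /26 104.214.110.0: no
  /9 210.0.0.0: MATCH
  /0 0.0.0.0: MATCH
Selected: next-hop 127.28.103.37 via eth2 (matched /9)


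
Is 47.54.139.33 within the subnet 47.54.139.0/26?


Subnet network: 47.54.139.0
Test IP AND mask: 47.54.139.0
Yes, 47.54.139.33 is in 47.54.139.0/26


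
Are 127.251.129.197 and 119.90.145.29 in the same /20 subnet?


Mask: 255.255.240.0
127.251.129.197 AND mask = 127.251.128.0
119.90.145.29 AND mask = 119.90.144.0
No, different subnets (127.251.128.0 vs 119.90.144.0)


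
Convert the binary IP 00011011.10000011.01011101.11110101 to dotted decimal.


00011011 = 27
10000011 = 131
01011101 = 93
11110101 = 245
IP: 27.131.93.245


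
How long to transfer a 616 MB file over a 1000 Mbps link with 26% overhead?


Effective throughput = 1000 * (1 - 26/100) = 740 Mbps
File size in Mb = 616 * 8 = 4928 Mb
Time = 4928 / 740
Time = 6.6595 seconds


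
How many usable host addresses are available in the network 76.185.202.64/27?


Host bits = 32 - 27 = 5
Total addresses = 2^5 = 32
Usable = total - 2 (network and broadcast)
Usable hosts: 30


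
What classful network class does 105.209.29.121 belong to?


First octet: 105
Binary: 01101001
0xxxxxxx -> Class A (1-126)
Class A, default mask 255.0.0.0 (/8)


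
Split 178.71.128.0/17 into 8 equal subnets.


New prefix = 17 + 3 = 20
Each subnet has 4096 addresses
  178.71.128.0/20
  178.71.144.0/20
  178.71.160.0/20
  178.71.176.0/20
  178.71.192.0/20
  178.71.208.0/20
  178.71.224.0/20
  178.71.240.0/20
Subnets: 178.71.128.0/20, 178.71.144.0/20, 178.71.160.0/20, 178.71.176.0/20, 178.71.192.0/20, 178.71.208.0/20, 178.71.224.0/20, 178.71.240.0/20


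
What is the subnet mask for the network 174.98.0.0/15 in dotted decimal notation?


/15 means 15 network bits, 17 host bits
Binary: 11111111111111100000000000000000
Mask: 255.254.0.0


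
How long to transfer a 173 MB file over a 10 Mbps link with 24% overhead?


Effective throughput = 10 * (1 - 24/100) = 7.6 Mbps
File size in Mb = 173 * 8 = 1384 Mb
Time = 1384 / 7.6
Time = 182.1053 seconds


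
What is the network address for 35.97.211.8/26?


IP:   00100011.01100001.11010011.00001000
Mask: 11111111.11111111.11111111.11000000
AND operation:
Net:  00100011.01100001.11010011.00000000
Network: 35.97.211.0/26


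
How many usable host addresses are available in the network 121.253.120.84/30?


Host bits = 32 - 30 = 2
Total addresses = 2^2 = 4
Usable = total - 2 (network and broadcast)
Usable hosts: 2


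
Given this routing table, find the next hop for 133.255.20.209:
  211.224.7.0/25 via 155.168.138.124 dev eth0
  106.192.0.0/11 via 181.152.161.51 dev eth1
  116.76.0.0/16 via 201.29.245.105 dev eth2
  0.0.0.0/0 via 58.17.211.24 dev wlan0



Longest prefix match for 133.255.20.209:
  /25 211.224.7.0: no
  /11 106.192.0.0: no
  /16 116.76.0.0: no
  /0 0.0.0.0: MATCH
Selected: next-hop 58.17.211.24 via wlan0 (matched /0)


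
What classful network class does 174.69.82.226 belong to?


First octet: 174
Binary: 10101110
10xxxxxx -> Class B (128-191)
Class B, default mask 255.255.0.0 (/16)


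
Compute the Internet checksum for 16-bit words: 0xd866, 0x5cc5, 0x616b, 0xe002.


Sum all words (with carry folding):
+ 0xd866 = 0xd866
+ 0x5cc5 = 0x352c
+ 0x616b = 0x9697
+ 0xe002 = 0x769a
One's complement: ~0x769a
Checksum = 0x8965


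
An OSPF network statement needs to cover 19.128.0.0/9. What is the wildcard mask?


Subnet mask: 255.128.0.0
Wildcard = 255.255.255.255 - subnet mask
255 - 255 = 0
255 - 128 = 127
255 - 0 = 255
255 - 0 = 255
Wildcard: 0.127.255.255


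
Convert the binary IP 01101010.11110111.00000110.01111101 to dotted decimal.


01101010 = 106
11110111 = 247
00000110 = 6
01111101 = 125
IP: 106.247.6.125


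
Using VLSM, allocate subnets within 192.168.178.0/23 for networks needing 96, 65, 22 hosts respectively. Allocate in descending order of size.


96 hosts -> /25 (126 usable): 192.168.178.0/25
65 hosts -> /25 (126 usable): 192.168.178.128/25
22 hosts -> /27 (30 usable): 192.168.179.0/27
Allocation: 192.168.178.0/25 (96 hosts, 126 usable); 192.168.178.128/25 (65 hosts, 126 usable); 192.168.179.0/27 (22 hosts, 30 usable)


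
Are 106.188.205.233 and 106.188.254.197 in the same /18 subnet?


Mask: 255.255.192.0
106.188.205.233 AND mask = 106.188.192.0
106.188.254.197 AND mask = 106.188.192.0
Yes, same subnet (106.188.192.0)


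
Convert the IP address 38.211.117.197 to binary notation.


38 = 00100110
211 = 11010011
117 = 01110101
197 = 11000101
Binary: 00100110.11010011.01110101.11000101


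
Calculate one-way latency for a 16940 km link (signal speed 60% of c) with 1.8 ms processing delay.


Speed = 0.6 * 3e5 km/s = 180000 km/s
Propagation delay = 16940 / 180000 = 0.0941 s = 94.1111 ms
Processing delay = 1.8 ms
Total one-way latency = 95.9111 ms


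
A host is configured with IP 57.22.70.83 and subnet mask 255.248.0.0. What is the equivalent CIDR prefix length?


Binary: 11111111.11111000.00000000.00000000
Count leading 1s
Prefix: /13


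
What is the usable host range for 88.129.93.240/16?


Network: 88.129.0.0
Broadcast: 88.129.255.255
First usable = network + 1
Last usable = broadcast - 1
Range: 88.129.0.1 to 88.129.255.254


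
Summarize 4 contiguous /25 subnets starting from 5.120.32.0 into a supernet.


Original prefix: /25
Number of subnets: 4 = 2^2
New prefix = 25 - 2 = 23
Supernet: 5.120.32.0/23


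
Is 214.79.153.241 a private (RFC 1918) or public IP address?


RFC 1918 private ranges:
  10.0.0.0/8 (10.0.0.0 - 10.255.255.255)
  172.16.0.0/12 (172.16.0.0 - 172.31.255.255)
  192.168.0.0/16 (192.168.0.0 - 192.168.255.255)
Public (not in any RFC 1918 range)


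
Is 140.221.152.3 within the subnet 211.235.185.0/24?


Subnet network: 211.235.185.0
Test IP AND mask: 140.221.152.0
No, 140.221.152.3 is not in 211.235.185.0/24


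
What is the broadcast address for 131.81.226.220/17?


Network: 131.81.128.0/17
Host bits = 15
Set all host bits to 1:
Broadcast: 131.81.255.255


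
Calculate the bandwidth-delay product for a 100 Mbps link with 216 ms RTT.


BDP = bandwidth * RTT
= 100 Mbps * 216 ms
= 100 * 1e6 * 216 / 1000 bits
= 21600000 bits
= 2700000 bytes
= 2636.7188 KB
BDP = 21600000 bits (2700000 bytes)


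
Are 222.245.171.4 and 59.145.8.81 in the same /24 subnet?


Mask: 255.255.255.0
222.245.171.4 AND mask = 222.245.171.0
59.145.8.81 AND mask = 59.145.8.0
No, different subnets (222.245.171.0 vs 59.145.8.0)


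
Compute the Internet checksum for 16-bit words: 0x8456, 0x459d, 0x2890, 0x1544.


Sum all words (with carry folding):
+ 0x8456 = 0x8456
+ 0x459d = 0xc9f3
+ 0x2890 = 0xf283
+ 0x1544 = 0x07c8
One's complement: ~0x07c8
Checksum = 0xf837


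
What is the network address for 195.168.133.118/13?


IP:   11000011.10101000.10000101.01110110
Mask: 11111111.11111000.00000000.00000000
AND operation:
Net:  11000011.10101000.00000000.00000000
Network: 195.168.0.0/13


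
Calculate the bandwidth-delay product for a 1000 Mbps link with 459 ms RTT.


BDP = bandwidth * RTT
= 1000 Mbps * 459 ms
= 1000 * 1e6 * 459 / 1000 bits
= 459000000 bits
= 57375000 bytes
= 56030.2734 KB
BDP = 459000000 bits (57375000 bytes)


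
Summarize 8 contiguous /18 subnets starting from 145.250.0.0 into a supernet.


Original prefix: /18
Number of subnets: 8 = 2^3
New prefix = 18 - 3 = 15
Supernet: 145.250.0.0/15


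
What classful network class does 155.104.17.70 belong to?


First octet: 155
Binary: 10011011
10xxxxxx -> Class B (128-191)
Class B, default mask 255.255.0.0 (/16)


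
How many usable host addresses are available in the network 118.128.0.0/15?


Host bits = 32 - 15 = 17
Total addresses = 2^17 = 131072
Usable = total - 2 (network and broadcast)
Usable hosts: 131070


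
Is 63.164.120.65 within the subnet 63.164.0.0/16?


Subnet network: 63.164.0.0
Test IP AND mask: 63.164.0.0
Yes, 63.164.120.65 is in 63.164.0.0/16


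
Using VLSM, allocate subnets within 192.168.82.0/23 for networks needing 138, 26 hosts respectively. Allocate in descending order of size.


138 hosts -> /24 (254 usable): 192.168.82.0/24
26 hosts -> /27 (30 usable): 192.168.83.0/27
Allocation: 192.168.82.0/24 (138 hosts, 254 usable); 192.168.83.0/27 (26 hosts, 30 usable)


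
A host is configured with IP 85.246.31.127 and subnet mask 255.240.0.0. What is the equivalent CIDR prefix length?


Binary: 11111111.11110000.00000000.00000000
Count leading 1s
Prefix: /12


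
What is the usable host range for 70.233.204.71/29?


Network: 70.233.204.64
Broadcast: 70.233.204.71
First usable = network + 1
Last usable = broadcast - 1
Range: 70.233.204.65 to 70.233.204.70


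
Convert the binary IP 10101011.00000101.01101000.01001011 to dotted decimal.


10101011 = 171
00000101 = 5
01101000 = 104
01001011 = 75
IP: 171.5.104.75


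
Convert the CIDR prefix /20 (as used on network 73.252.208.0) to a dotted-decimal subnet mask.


/20 means 20 network bits, 12 host bits
Binary: 11111111111111111111000000000000
Mask: 255.255.240.0


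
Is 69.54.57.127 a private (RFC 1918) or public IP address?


RFC 1918 private ranges:
  10.0.0.0/8 (10.0.0.0 - 10.255.255.255)
  172.16.0.0/12 (172.16.0.0 - 172.31.255.255)
  192.168.0.0/16 (192.168.0.0 - 192.168.255.255)
Public (not in any RFC 1918 range)


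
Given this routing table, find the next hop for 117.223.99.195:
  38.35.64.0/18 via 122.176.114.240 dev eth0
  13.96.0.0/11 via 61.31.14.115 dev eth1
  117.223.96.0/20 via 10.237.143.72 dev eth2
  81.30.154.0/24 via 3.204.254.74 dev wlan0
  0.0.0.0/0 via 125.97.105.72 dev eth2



Longest prefix match for 117.223.99.195:
  /18 38.35.64.0: no
  /11 13.96.0.0: no
  /20 117.223.96.0: MATCH
  /24 81.30.154.0: no
  /0 0.0.0.0: MATCH
Selected: next-hop 10.237.143.72 via eth2 (matched /20)


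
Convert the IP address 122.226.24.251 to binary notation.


122 = 01111010
226 = 11100010
24 = 00011000
251 = 11111011
Binary: 01111010.11100010.00011000.11111011


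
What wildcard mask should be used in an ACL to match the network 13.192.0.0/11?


Subnet mask: 255.224.0.0
Wildcard = 255.255.255.255 - subnet mask
255 - 255 = 0
255 - 224 = 31
255 - 0 = 255
255 - 0 = 255
Wildcard: 0.31.255.255


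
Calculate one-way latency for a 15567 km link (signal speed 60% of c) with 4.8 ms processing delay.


Speed = 0.6 * 3e5 km/s = 180000 km/s
Propagation delay = 15567 / 180000 = 0.0865 s = 86.4833 ms
Processing delay = 4.8 ms
Total one-way latency = 91.2833 ms


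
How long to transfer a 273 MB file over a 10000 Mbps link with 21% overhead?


Effective throughput = 10000 * (1 - 21/100) = 7900 Mbps
File size in Mb = 273 * 8 = 2184 Mb
Time = 2184 / 7900
Time = 0.2765 seconds


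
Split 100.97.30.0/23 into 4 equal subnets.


New prefix = 23 + 2 = 25
Each subnet has 128 addresses
  100.97.30.0/25
  100.97.30.128/25
  100.97.31.0/25
  100.97.31.128/25
Subnets: 100.97.30.0/25, 100.97.30.128/25, 100.97.31.0/25, 100.97.31.128/25


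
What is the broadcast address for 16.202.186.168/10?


Network: 16.192.0.0/10
Host bits = 22
Set all host bits to 1:
Broadcast: 16.255.255.255


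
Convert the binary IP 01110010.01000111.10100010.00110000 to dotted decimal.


01110010 = 114
01000111 = 71
10100010 = 162
00110000 = 48
IP: 114.71.162.48


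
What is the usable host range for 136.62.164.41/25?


Network: 136.62.164.0
Broadcast: 136.62.164.127
First usable = network + 1
Last usable = broadcast - 1
Range: 136.62.164.1 to 136.62.164.126


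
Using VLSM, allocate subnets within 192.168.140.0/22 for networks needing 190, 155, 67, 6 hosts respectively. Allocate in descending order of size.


190 hosts -> /24 (254 usable): 192.168.140.0/24
155 hosts -> /24 (254 usable): 192.168.141.0/24
67 hosts -> /25 (126 usable): 192.168.142.0/25
6 hosts -> /29 (6 usable): 192.168.142.128/29
Allocation: 192.168.140.0/24 (190 hosts, 254 usable); 192.168.141.0/24 (155 hosts, 254 usable); 192.168.142.0/25 (67 hosts, 126 usable); 192.168.142.128/29 (6 hosts, 6 usable)


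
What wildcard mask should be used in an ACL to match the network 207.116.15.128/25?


Subnet mask: 255.255.255.128
Wildcard = 255.255.255.255 - subnet mask
255 - 255 = 0
255 - 255 = 0
255 - 255 = 0
255 - 128 = 127
Wildcard: 0.0.0.127
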